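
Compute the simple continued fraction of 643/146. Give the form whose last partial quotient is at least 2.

[4; 2, 2, 9, 3]

643 = 4·146 + 59
146 = 2·59 + 28
59 = 2·28 + 3
28 = 9·3 + 1
3 = 3·1 + 0  (stop)
So 643/146 = [4; 2, 2, 9, 3].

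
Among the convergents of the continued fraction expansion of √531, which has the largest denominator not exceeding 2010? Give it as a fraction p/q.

√531 = [23; 23, 46, …] (period length 2).
Convergents:
  p_0/q_0 = 23/1
  p_1/q_1 = 530/23
  p_2/q_2 = 24403/1059
  p_3/q_3 = 561799/24380
q_2 = 1059 ≤ 2010 < 24380 = q_3, so the answer is 24403/1059.

24403/1059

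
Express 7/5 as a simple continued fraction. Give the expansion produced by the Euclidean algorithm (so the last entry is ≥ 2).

[1; 2, 2]

7 = 1·5 + 2
5 = 2·2 + 1
2 = 2·1 + 0  (stop)
So 7/5 = [1; 2, 2].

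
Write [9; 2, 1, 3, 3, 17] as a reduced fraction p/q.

5832/623

Using pₖ = aₖpₖ₋₁ + pₖ₋₂ and qₖ = aₖqₖ₋₁ + qₖ₋₂:
  k=0: a=9, p=9, q=1
  k=1: a=2, p=19, q=2
  k=2: a=1, p=28, q=3
  k=3: a=3, p=103, q=11
  k=4: a=3, p=337, q=36
  k=5: a=17, p=5832, q=623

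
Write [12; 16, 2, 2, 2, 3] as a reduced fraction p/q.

8117/673

Fold from the inside: start with 3/1.
  2 + 1/3 = 7/3
  2 + 3/7 = 17/7
  2 + 7/17 = 41/17
  16 + 17/41 = 673/41
  12 + 41/673 = 8117/673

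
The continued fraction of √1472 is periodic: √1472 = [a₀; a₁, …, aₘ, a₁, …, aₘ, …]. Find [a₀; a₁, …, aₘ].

[38; 2, 1, 2, 1, 2, 76]

a₀ = ⌊√1472⌋ = 38.
With m₀=0, d₀=1 and mₖ₊₁ = dₖaₖ − mₖ, dₖ₊₁ = (n − mₖ₊₁²)/dₖ, aₖ₊₁ = ⌊(a₀+mₖ₊₁)/dₖ₊₁⌋:
  k=1: m=38, d=28, a=2
  k=2: m=18, d=41, a=1
  k=3: m=23, d=23, a=2
  k=4: m=23, d=41, a=1
  k=5: m=18, d=28, a=2
  k=6: m=38, d=1, a=76
d=1 and a=2a₀=76 at k=6, so the next step gives (m, d) = (38, 28) again — its k=1 value — and the period has length 6.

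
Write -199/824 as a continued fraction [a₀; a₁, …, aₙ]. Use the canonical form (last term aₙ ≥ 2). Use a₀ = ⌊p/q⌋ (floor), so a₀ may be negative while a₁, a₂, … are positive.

[-1; 1, 3, 7, 9, 3]

-199 = -1×824 + 625
824 = 1×625 + 199
625 = 3×199 + 28
199 = 7×28 + 3
28 = 9×3 + 1
3 = 3×1 + 0  (stop)
So -199/824 = [-1; 1, 3, 7, 9, 3].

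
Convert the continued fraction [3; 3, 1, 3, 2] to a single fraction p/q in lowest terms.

111/34

Using pₖ = aₖpₖ₋₁ + pₖ₋₂ and qₖ = aₖqₖ₋₁ + qₖ₋₂:
  k=0: a=3, p=3, q=1
  k=1: a=3, p=10, q=3
  k=2: a=1, p=13, q=4
  k=3: a=3, p=49, q=15
  k=4: a=2, p=111, q=34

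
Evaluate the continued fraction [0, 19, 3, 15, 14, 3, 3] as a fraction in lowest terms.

6608/127707

Using pₖ = aₖpₖ₋₁ + pₖ₋₂ and qₖ = aₖqₖ₋₁ + qₖ₋₂:
  k=0: a=0, p=0, q=1
  k=1: a=19, p=1, q=19
  k=2: a=3, p=3, q=58
  k=3: a=15, p=46, q=889
  k=4: a=14, p=647, q=12504
  k=5: a=3, p=1987, q=38401
  k=6: a=3, p=6608, q=127707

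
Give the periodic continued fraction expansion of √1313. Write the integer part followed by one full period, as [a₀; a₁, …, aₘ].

[36; 4, 4, 72]

a₀ = ⌊√1313⌋ = 36.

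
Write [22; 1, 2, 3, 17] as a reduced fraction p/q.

3927/173

Using pₖ = aₖpₖ₋₁ + pₖ₋₂ and qₖ = aₖqₖ₋₁ + qₖ₋₂:
  k=0: a=22, p=22, q=1
  k=1: a=1, p=23, q=1
  k=2: a=2, p=68, q=3
  k=3: a=3, p=227, q=10
  k=4: a=17, p=3927, q=173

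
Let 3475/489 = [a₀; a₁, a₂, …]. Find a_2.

3475 = 7·489 + 52   →  a_0 = 7
489 = 9·52 + 21   →  a_1 = 9
52 = 2·21 + 10   →  a_2 = 2

2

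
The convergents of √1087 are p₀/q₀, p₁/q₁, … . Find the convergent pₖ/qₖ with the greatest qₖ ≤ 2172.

√1087 = [32; 1, 31, 1, 64, …] (period length 4).
Convergents:
  p_0/q_0 = 32/1
  p_1/q_1 = 33/1
  p_2/q_2 = 1055/32
  p_3/q_3 = 1088/33
  p_4/q_4 = 70687/2144
  p_5/q_5 = 71775/2177
q_4 = 2144 ≤ 2172 < 2177 = q_5, so the answer is 70687/2144.

70687/2144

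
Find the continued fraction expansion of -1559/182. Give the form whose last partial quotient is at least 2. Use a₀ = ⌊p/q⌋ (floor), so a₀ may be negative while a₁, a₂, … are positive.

[-9; 2, 3, 3, 2, 3]

-1559 = -9·182 + 79
182 = 2·79 + 24
79 = 3·24 + 7
24 = 3·7 + 3
7 = 2·3 + 1
3 = 3·1 + 0  (stop)
So -1559/182 = [-9; 2, 3, 3, 2, 3].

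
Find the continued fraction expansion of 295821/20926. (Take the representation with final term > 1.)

295821 = 14×20926 + 2857
20926 = 7×2857 + 927
2857 = 3×927 + 76
927 = 12×76 + 15
76 = 5×15 + 1
15 = 15×1 + 0  (stop)
So 295821/20926 = [14; 7, 3, 12, 5, 15].

[14; 7, 3, 12, 5, 15]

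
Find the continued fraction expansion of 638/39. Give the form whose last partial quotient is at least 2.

[16; 2, 1, 3, 1, 2]

638 = 16*39 + 14
39 = 2*14 + 11
14 = 1*11 + 3
11 = 3*3 + 2
3 = 1*2 + 1
2 = 2*1 + 0  (stop)
So 638/39 = [16; 2, 1, 3, 1, 2].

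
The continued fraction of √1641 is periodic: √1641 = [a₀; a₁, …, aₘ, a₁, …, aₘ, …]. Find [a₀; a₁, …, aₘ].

a₀ = ⌊√1641⌋ = 40.
With m₀=0, d₀=1 and mₖ₊₁ = dₖaₖ − mₖ, dₖ₊₁ = (n − mₖ₊₁²)/dₖ, aₖ₊₁ = ⌊(a₀+mₖ₊₁)/dₖ₊₁⌋:
  k=1: m=40, d=41, a=1
  k=2: m=1, d=40, a=1
  k=3: m=39, d=3, a=26
  k=4: m=39, d=40, a=1
  k=5: m=1, d=41, a=1
  k=6: m=40, d=1, a=80
d=1 and a=2a₀=80 at k=6, so the next step gives (m, d) = (40, 41) again — its k=1 value — and the period has length 6.

[40; 1, 1, 26, 1, 1, 80]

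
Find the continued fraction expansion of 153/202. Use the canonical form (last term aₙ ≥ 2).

153 = 0*202 + 153
202 = 1*153 + 49
153 = 3*49 + 6
49 = 8*6 + 1
6 = 6*1 + 0  (stop)
So 153/202 = [0; 1, 3, 8, 6].

[0; 1, 3, 8, 6]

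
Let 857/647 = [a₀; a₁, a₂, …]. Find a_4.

857 = 1·647 + 210   →  a_0 = 1
647 = 3·210 + 17   →  a_1 = 3
210 = 12·17 + 6   →  a_2 = 12
17 = 2·6 + 5   →  a_3 = 2
6 = 1·5 + 1   →  a_4 = 1

1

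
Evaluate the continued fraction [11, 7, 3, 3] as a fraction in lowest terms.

Fold from the inside: start with 3/1.
  3 + 1/3 = 10/3
  7 + 3/10 = 73/10
  11 + 10/73 = 813/73

813/73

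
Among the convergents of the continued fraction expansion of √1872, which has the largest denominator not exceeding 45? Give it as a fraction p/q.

√1872 = [43; 3, 1, 3, 86, …] (period length 4).
Convergents:
  p_0/q_0 = 43/1
  p_1/q_1 = 130/3
  p_2/q_2 = 173/4
  p_3/q_3 = 649/15
  p_4/q_4 = 55987/1294
q_3 = 15 ≤ 45 < 1294 = q_4, so the answer is 649/15.

649/15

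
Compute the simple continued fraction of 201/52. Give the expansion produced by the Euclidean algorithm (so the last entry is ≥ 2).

201 = 3×52 + 45
52 = 1×45 + 7
45 = 6×7 + 3
7 = 2×3 + 1
3 = 3×1 + 0  (stop)
So 201/52 = [3; 1, 6, 2, 3].

[3; 1, 6, 2, 3]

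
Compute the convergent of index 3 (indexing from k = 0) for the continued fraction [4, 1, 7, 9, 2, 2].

Using pₖ = aₖpₖ₋₁ + pₖ₋₂, qₖ = aₖqₖ₋₁ + qₖ₋₂ (with p₋₁=1, p₋₂=0, q₋₁=0, q₋₂=1):
  k=0: a=4, p=4, q=1
  k=1: a=1, p=5, q=1
  k=2: a=7, p=39, q=8
  k=3: a=9, p=356, q=73

356/73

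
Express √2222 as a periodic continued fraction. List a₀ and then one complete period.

a₀ = ⌊√2222⌋ = 47.
With m₀=0, d₀=1 and mₖ₊₁ = dₖaₖ − mₖ, dₖ₊₁ = (n − mₖ₊₁²)/dₖ, aₖ₊₁ = ⌊(a₀+mₖ₊₁)/dₖ₊₁⌋:
  k=1: m=47, d=13, a=7
  k=2: m=44, d=22, a=4
  k=3: m=44, d=13, a=7
  k=4: m=47, d=1, a=94
d=1 and a=2a₀=94 at k=4, so the next step gives (m, d) = (47, 13) again — its k=1 value — and the period has length 4.

[47; 7, 4, 7, 94]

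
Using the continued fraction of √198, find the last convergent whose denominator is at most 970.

5530/393

√198 = [14; 14, 28, …] (period length 2).
Convergents:
  p_0/q_0 = 14/1
  p_1/q_1 = 197/14
  p_2/q_2 = 5530/393
  p_3/q_3 = 77617/5516
q_2 = 393 ≤ 970 < 5516 = q_3, so the answer is 5530/393.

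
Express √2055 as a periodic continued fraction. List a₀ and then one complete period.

[45; 3, 90]

a₀ = ⌊√2055⌋ = 45.
With m₀=0, d₀=1 and mₖ₊₁ = dₖaₖ − mₖ, dₖ₊₁ = (n − mₖ₊₁²)/dₖ, aₖ₊₁ = ⌊(a₀+mₖ₊₁)/dₖ₊₁⌋:
  k=1: m=45, d=30, a=3
  k=2: m=45, d=1, a=90
d=1 and a=2a₀=90 at k=2, so the next step gives (m, d) = (45, 30) again — its k=1 value — and the period has length 2.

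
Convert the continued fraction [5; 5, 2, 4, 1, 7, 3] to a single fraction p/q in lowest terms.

7604/1467

Using pₖ = aₖpₖ₋₁ + pₖ₋₂ and qₖ = aₖqₖ₋₁ + qₖ₋₂:
  k=0: a=5, p=5, q=1
  k=1: a=5, p=26, q=5
  k=2: a=2, p=57, q=11
  k=3: a=4, p=254, q=49
  k=4: a=1, p=311, q=60
  k=5: a=7, p=2431, q=469
  k=6: a=3, p=7604, q=1467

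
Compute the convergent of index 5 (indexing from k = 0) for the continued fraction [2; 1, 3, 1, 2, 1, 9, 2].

53/19

Using pₖ = aₖpₖ₋₁ + pₖ₋₂, qₖ = aₖqₖ₋₁ + qₖ₋₂ (with p₋₁=1, p₋₂=0, q₋₁=0, q₋₂=1):
  k=0: a=2, p=2, q=1
  k=1: a=1, p=3, q=1
  k=2: a=3, p=11, q=4
  k=3: a=1, p=14, q=5
  k=4: a=2, p=39, q=14
  k=5: a=1, p=53, q=19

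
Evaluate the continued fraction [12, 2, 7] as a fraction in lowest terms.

Using pₖ = aₖpₖ₋₁ + pₖ₋₂ and qₖ = aₖqₖ₋₁ + qₖ₋₂:
  k=0: a=12, p=12, q=1
  k=1: a=2, p=25, q=2
  k=2: a=7, p=187, q=15

187/15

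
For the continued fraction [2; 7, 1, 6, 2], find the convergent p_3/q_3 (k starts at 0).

Using pₖ = aₖpₖ₋₁ + pₖ₋₂, qₖ = aₖqₖ₋₁ + qₖ₋₂ (with p₋₁=1, p₋₂=0, q₋₁=0, q₋₂=1):
  k=0: a=2, p=2, q=1
  k=1: a=7, p=15, q=7
  k=2: a=1, p=17, q=8
  k=3: a=6, p=117, q=55

117/55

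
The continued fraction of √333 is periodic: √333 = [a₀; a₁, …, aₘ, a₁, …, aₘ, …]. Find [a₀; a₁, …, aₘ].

a₀ = ⌊√333⌋ = 18.
With m₀=0, d₀=1 and mₖ₊₁ = dₖaₖ − mₖ, dₖ₊₁ = (n − mₖ₊₁²)/dₖ, aₖ₊₁ = ⌊(a₀+mₖ₊₁)/dₖ₊₁⌋:
  k=1: m=18, d=9, a=4
  k=2: m=18, d=1, a=36
d=1 and a=2a₀=36 at k=2, so the next step gives (m, d) = (18, 9) again — its k=1 value — and the period has length 2.

[18; 4, 36]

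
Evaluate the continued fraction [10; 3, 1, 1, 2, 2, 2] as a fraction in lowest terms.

Fold from the inside: start with 2/1.
  2 + 1/2 = 5/2
  2 + 2/5 = 12/5
  1 + 5/12 = 17/12
  1 + 12/17 = 29/17
  3 + 17/29 = 104/29
  10 + 29/104 = 1069/104

1069/104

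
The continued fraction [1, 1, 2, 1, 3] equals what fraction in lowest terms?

26/15

Using pₖ = aₖpₖ₋₁ + pₖ₋₂ and qₖ = aₖqₖ₋₁ + qₖ₋₂:
  k=0: a=1, p=1, q=1
  k=1: a=1, p=2, q=1
  k=2: a=2, p=5, q=3
  k=3: a=1, p=7, q=4
  k=4: a=3, p=26, q=15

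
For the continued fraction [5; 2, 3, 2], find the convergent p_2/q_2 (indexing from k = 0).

38/7

Using pₖ = aₖpₖ₋₁ + pₖ₋₂, qₖ = aₖqₖ₋₁ + qₖ₋₂ (with p₋₁=1, p₋₂=0, q₋₁=0, q₋₂=1):
  k=0: a=5, p=5, q=1
  k=1: a=2, p=11, q=2
  k=2: a=3, p=38, q=7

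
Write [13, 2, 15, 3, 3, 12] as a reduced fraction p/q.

Using pₖ = aₖpₖ₋₁ + pₖ₋₂ and qₖ = aₖqₖ₋₁ + qₖ₋₂:
  k=0: a=13, p=13, q=1
  k=1: a=2, p=27, q=2
  k=2: a=15, p=418, q=31
  k=3: a=3, p=1281, q=95
  k=4: a=3, p=4261, q=316
  k=5: a=12, p=52413, q=3887

52413/3887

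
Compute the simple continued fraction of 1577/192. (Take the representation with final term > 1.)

[8; 4, 1, 2, 6, 2]

1577 = 8*192 + 41
192 = 4*41 + 28
41 = 1*28 + 13
28 = 2*13 + 2
13 = 6*2 + 1
2 = 2*1 + 0  (stop)
So 1577/192 = [8; 4, 1, 2, 6, 2].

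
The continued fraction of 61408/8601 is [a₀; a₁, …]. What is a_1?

7

61408 = 7·8601 + 1201   →  a_0 = 7
8601 = 7·1201 + 194   →  a_1 = 7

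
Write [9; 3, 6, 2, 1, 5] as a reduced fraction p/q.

3177/341

Fold from the inside: start with 5/1.
  1 + 1/5 = 6/5
  2 + 5/6 = 17/6
  6 + 6/17 = 108/17
  3 + 17/108 = 341/108
  9 + 108/341 = 3177/341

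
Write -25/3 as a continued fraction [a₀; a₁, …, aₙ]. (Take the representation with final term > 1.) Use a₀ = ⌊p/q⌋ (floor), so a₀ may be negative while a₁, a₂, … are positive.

-25 = -9*3 + 2
3 = 1*2 + 1
2 = 2*1 + 0  (stop)
So -25/3 = [-9; 1, 2].

[-9; 1, 2]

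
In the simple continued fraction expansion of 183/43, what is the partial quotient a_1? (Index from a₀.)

183 = 4·43 + 11   →  a_0 = 4
43 = 3·11 + 10   →  a_1 = 3

3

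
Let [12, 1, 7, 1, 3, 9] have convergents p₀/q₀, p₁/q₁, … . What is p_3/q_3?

Using pₖ = aₖpₖ₋₁ + pₖ₋₂, qₖ = aₖqₖ₋₁ + qₖ₋₂ (with p₋₁=1, p₋₂=0, q₋₁=0, q₋₂=1):
  k=0: a=12, p=12, q=1
  k=1: a=1, p=13, q=1
  k=2: a=7, p=103, q=8
  k=3: a=1, p=116, q=9

116/9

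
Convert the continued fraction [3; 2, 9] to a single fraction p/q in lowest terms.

Fold from the inside: start with 9/1.
  2 + 1/9 = 19/9
  3 + 9/19 = 66/19

66/19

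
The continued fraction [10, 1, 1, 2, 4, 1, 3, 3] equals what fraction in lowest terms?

3559/336

Using pₖ = aₖpₖ₋₁ + pₖ₋₂ and qₖ = aₖqₖ₋₁ + qₖ₋₂:
  k=0: a=10, p=10, q=1
  k=1: a=1, p=11, q=1
  k=2: a=1, p=21, q=2
  k=3: a=2, p=53, q=5
  k=4: a=4, p=233, q=22
  k=5: a=1, p=286, q=27
  k=6: a=3, p=1091, q=103
  k=7: a=3, p=3559, q=336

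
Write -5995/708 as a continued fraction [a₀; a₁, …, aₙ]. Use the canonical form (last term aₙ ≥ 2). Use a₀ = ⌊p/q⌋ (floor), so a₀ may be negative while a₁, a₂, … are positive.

-5995 = -9×708 + 377
708 = 1×377 + 331
377 = 1×331 + 46
331 = 7×46 + 9
46 = 5×9 + 1
9 = 9×1 + 0  (stop)
So -5995/708 = [-9; 1, 1, 7, 5, 9].

[-9; 1, 1, 7, 5, 9]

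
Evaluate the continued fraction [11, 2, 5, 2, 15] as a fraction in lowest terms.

Fold from the inside: start with 15/1.
  2 + 1/15 = 31/15
  5 + 15/31 = 170/31
  2 + 31/170 = 371/170
  11 + 170/371 = 4251/371

4251/371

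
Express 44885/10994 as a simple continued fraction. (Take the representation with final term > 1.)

44885 = 4×10994 + 909
10994 = 12×909 + 86
909 = 10×86 + 49
86 = 1×49 + 37
49 = 1×37 + 12
37 = 3×12 + 1
12 = 12×1 + 0  (stop)
So 44885/10994 = [4; 12, 10, 1, 1, 3, 12].

[4; 12, 10, 1, 1, 3, 12]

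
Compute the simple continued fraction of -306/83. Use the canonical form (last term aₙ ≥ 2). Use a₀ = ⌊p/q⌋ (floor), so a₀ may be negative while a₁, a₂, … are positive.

-306 = -4·83 + 26
83 = 3·26 + 5
26 = 5·5 + 1
5 = 5·1 + 0  (stop)
So -306/83 = [-4; 3, 5, 5].

[-4; 3, 5, 5]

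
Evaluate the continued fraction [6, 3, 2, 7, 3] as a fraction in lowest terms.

1025/163

Fold from the inside: start with 3/1.
  7 + 1/3 = 22/3
  2 + 3/22 = 47/22
  3 + 22/47 = 163/47
  6 + 47/163 = 1025/163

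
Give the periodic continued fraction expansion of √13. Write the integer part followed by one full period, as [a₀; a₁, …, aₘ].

[3; 1, 1, 1, 1, 6]

a₀ = ⌊√13⌋ = 3.
With m₀=0, d₀=1 and mₖ₊₁ = dₖaₖ − mₖ, dₖ₊₁ = (n − mₖ₊₁²)/dₖ, aₖ₊₁ = ⌊(a₀+mₖ₊₁)/dₖ₊₁⌋:
  k=1: m=3, d=4, a=1
  k=2: m=1, d=3, a=1
  k=3: m=2, d=3, a=1
  k=4: m=1, d=4, a=1
  k=5: m=3, d=1, a=6
d=1 and a=2a₀=6 at k=5, so the next step gives (m, d) = (3, 4) again — its k=1 value — and the period has length 5.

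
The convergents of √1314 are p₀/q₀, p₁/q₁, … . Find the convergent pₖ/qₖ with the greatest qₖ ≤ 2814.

√1314 = [36; 4, 72, …] (period length 2).
Convergents:
  p_0/q_0 = 36/1
  p_1/q_1 = 145/4
  p_2/q_2 = 10476/289
  p_3/q_3 = 42049/1160
  p_4/q_4 = 3038004/83809
q_3 = 1160 ≤ 2814 < 83809 = q_4, so the answer is 42049/1160.

42049/1160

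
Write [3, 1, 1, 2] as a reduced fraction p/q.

Using pₖ = aₖpₖ₋₁ + pₖ₋₂ and qₖ = aₖqₖ₋₁ + qₖ₋₂:
  k=0: a=3, p=3, q=1
  k=1: a=1, p=4, q=1
  k=2: a=1, p=7, q=2
  k=3: a=2, p=18, q=5

18/5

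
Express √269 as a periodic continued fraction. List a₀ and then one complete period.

[16; 2, 2, 32]

a₀ = ⌊√269⌋ = 16.
With m₀=0, d₀=1 and mₖ₊₁ = dₖaₖ − mₖ, dₖ₊₁ = (n − mₖ₊₁²)/dₖ, aₖ₊₁ = ⌊(a₀+mₖ₊₁)/dₖ₊₁⌋:
  k=1: m=16, d=13, a=2
  k=2: m=10, d=13, a=2
  k=3: m=16, d=1, a=32
d=1 and a=2a₀=32 at k=3, so the next step gives (m, d) = (16, 13) again — its k=1 value — and the period has length 3.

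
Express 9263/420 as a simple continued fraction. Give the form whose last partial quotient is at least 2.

9263 = 22·420 + 23
420 = 18·23 + 6
23 = 3·6 + 5
6 = 1·5 + 1
5 = 5·1 + 0  (stop)
So 9263/420 = [22; 18, 3, 1, 5].

[22; 18, 3, 1, 5]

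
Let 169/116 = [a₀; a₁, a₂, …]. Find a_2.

5

169 = 1·116 + 53   →  a_0 = 1
116 = 2·53 + 10   →  a_1 = 2
53 = 5·10 + 3   →  a_2 = 5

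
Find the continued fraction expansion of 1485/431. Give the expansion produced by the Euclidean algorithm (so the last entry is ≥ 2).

[3; 2, 4, 11, 1, 3]

1485 = 3×431 + 192
431 = 2×192 + 47
192 = 4×47 + 4
47 = 11×4 + 3
4 = 1×3 + 1
3 = 3×1 + 0  (stop)
So 1485/431 = [3; 2, 4, 11, 1, 3].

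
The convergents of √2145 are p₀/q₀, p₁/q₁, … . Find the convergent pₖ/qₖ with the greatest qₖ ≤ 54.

1621/35

√2145 = [46; 3, 5, 2, 5, 3, 92, …] (period length 6).
Convergents:
  p_0/q_0 = 46/1
  p_1/q_1 = 139/3
  p_2/q_2 = 741/16
  p_3/q_3 = 1621/35
  p_4/q_4 = 8846/191
q_3 = 35 ≤ 54 < 191 = q_4, so the answer is 1621/35.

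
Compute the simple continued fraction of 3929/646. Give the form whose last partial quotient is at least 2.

3929 = 6*646 + 53
646 = 12*53 + 10
53 = 5*10 + 3
10 = 3*3 + 1
3 = 3*1 + 0  (stop)
So 3929/646 = [6; 12, 5, 3, 3].

[6; 12, 5, 3, 3]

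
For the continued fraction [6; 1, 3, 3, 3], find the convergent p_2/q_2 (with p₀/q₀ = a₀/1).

27/4

Using pₖ = aₖpₖ₋₁ + pₖ₋₂, qₖ = aₖqₖ₋₁ + qₖ₋₂ (with p₋₁=1, p₋₂=0, q₋₁=0, q₋₂=1):
  k=0: a=6, p=6, q=1
  k=1: a=1, p=7, q=1
  k=2: a=3, p=27, q=4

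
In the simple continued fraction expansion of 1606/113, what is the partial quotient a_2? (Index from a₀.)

1606 = 14·113 + 24   →  a_0 = 14
113 = 4·24 + 17   →  a_1 = 4
24 = 1·17 + 7   →  a_2 = 1

1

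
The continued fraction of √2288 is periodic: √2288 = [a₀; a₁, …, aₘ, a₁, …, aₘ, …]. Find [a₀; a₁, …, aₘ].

a₀ = ⌊√2288⌋ = 47.
With m₀=0, d₀=1 and mₖ₊₁ = dₖaₖ − mₖ, dₖ₊₁ = (n − mₖ₊₁²)/dₖ, aₖ₊₁ = ⌊(a₀+mₖ₊₁)/dₖ₊₁⌋:
  k=1: m=47, d=79, a=1
  k=2: m=32, d=16, a=4
  k=3: m=32, d=79, a=1
  k=4: m=47, d=1, a=94
d=1 and a=2a₀=94 at k=4, so the next step gives (m, d) = (47, 79) again — its k=1 value — and the period has length 4.

[47; 1, 4, 1, 94]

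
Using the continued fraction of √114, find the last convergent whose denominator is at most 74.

√114 = [10; 1, 2, 10, 2, 1, 20, …] (period length 6).
Convergents:
  p_0/q_0 = 10/1
  p_1/q_1 = 11/1
  p_2/q_2 = 32/3
  p_3/q_3 = 331/31
  p_4/q_4 = 694/65
  p_5/q_5 = 1025/96
q_4 = 65 ≤ 74 < 96 = q_5, so the answer is 694/65.

694/65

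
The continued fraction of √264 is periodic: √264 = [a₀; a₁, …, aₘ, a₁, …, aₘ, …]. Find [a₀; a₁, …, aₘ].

a₀ = ⌊√264⌋ = 16.
With m₀=0, d₀=1 and mₖ₊₁ = dₖaₖ − mₖ, dₖ₊₁ = (n − mₖ₊₁²)/dₖ, aₖ₊₁ = ⌊(a₀+mₖ₊₁)/dₖ₊₁⌋:
  k=1: m=16, d=8, a=4
  k=2: m=16, d=1, a=32
d=1 and a=2a₀=32 at k=2, so the next step gives (m, d) = (16, 8) again — its k=1 value — and the period has length 2.

[16; 4, 32]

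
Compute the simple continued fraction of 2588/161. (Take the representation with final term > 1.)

2588 = 16·161 + 12
161 = 13·12 + 5
12 = 2·5 + 2
5 = 2·2 + 1
2 = 2·1 + 0  (stop)
So 2588/161 = [16; 13, 2, 2, 2].

[16; 13, 2, 2, 2]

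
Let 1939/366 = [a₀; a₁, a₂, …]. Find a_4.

1939 = 5·366 + 109   →  a_0 = 5
366 = 3·109 + 39   →  a_1 = 3
109 = 2·39 + 31   →  a_2 = 2
39 = 1·31 + 8   →  a_3 = 1
31 = 3·8 + 7   →  a_4 = 3

3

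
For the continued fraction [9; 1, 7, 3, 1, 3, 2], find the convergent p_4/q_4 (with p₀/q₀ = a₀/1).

Using pₖ = aₖpₖ₋₁ + pₖ₋₂, qₖ = aₖqₖ₋₁ + qₖ₋₂ (with p₋₁=1, p₋₂=0, q₋₁=0, q₋₂=1):
  k=0: a=9, p=9, q=1
  k=1: a=1, p=10, q=1
  k=2: a=7, p=79, q=8
  k=3: a=3, p=247, q=25
  k=4: a=1, p=326, q=33

326/33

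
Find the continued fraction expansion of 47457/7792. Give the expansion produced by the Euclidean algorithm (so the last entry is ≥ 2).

47457 = 6*7792 + 705
7792 = 11*705 + 37
705 = 19*37 + 2
37 = 18*2 + 1
2 = 2*1 + 0  (stop)
So 47457/7792 = [6; 11, 19, 18, 2].

[6; 11, 19, 18, 2]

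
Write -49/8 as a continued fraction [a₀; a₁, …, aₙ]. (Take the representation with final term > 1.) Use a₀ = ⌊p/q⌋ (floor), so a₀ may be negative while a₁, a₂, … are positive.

-49 = -7·8 + 7
8 = 1·7 + 1
7 = 7·1 + 0  (stop)
So -49/8 = [-7; 1, 7].

[-7; 1, 7]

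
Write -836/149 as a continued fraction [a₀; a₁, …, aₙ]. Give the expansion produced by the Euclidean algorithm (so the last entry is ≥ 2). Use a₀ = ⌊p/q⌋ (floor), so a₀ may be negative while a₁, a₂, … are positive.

[-6; 2, 1, 1, 3, 8]

-836 = -6·149 + 58
149 = 2·58 + 33
58 = 1·33 + 25
33 = 1·25 + 8
25 = 3·8 + 1
8 = 8·1 + 0  (stop)
So -836/149 = [-6; 2, 1, 1, 3, 8].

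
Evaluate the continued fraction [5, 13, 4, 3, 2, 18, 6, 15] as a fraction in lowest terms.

Fold from the inside: start with 15/1.
  6 + 1/15 = 91/15
  18 + 15/91 = 1653/91
  2 + 91/1653 = 3397/1653
  3 + 1653/3397 = 11844/3397
  4 + 3397/11844 = 50773/11844
  13 + 11844/50773 = 671893/50773
  5 + 50773/671893 = 3410238/671893

3410238/671893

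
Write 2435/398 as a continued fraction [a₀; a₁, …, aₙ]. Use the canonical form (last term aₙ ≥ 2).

[6; 8, 2, 7, 3]

2435 = 6×398 + 47
398 = 8×47 + 22
47 = 2×22 + 3
22 = 7×3 + 1
3 = 3×1 + 0  (stop)
So 2435/398 = [6; 8, 2, 7, 3].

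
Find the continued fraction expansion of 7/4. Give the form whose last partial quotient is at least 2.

[1; 1, 3]

7 = 1·4 + 3
4 = 1·3 + 1
3 = 3·1 + 0  (stop)
So 7/4 = [1; 1, 3].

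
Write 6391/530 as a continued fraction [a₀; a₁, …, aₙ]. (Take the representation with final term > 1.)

6391 = 12*530 + 31
530 = 17*31 + 3
31 = 10*3 + 1
3 = 3*1 + 0  (stop)
So 6391/530 = [12; 17, 10, 3].

[12; 17, 10, 3]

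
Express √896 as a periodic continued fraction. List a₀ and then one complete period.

[29; 1, 13, 1, 58]

a₀ = ⌊√896⌋ = 29.
With m₀=0, d₀=1 and mₖ₊₁ = dₖaₖ − mₖ, dₖ₊₁ = (n − mₖ₊₁²)/dₖ, aₖ₊₁ = ⌊(a₀+mₖ₊₁)/dₖ₊₁⌋:
  k=1: m=29, d=55, a=1
  k=2: m=26, d=4, a=13
  k=3: m=26, d=55, a=1
  k=4: m=29, d=1, a=58
d=1 and a=2a₀=58 at k=4, so the next step gives (m, d) = (29, 55) again — its k=1 value — and the period has length 4.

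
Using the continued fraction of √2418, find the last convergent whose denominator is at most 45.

1131/23

√2418 = [49; 5, 1, 3, 2, 3, 1, 5, 98, …] (period length 8).
Convergents:
  p_0/q_0 = 49/1
  p_1/q_1 = 246/5
  p_2/q_2 = 295/6
  p_3/q_3 = 1131/23
  p_4/q_4 = 2557/52
q_3 = 23 ≤ 45 < 52 = q_4, so the answer is 1131/23.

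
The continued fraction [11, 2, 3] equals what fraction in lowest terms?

Fold from the inside: start with 3/1.
  2 + 1/3 = 7/3
  11 + 3/7 = 80/7

80/7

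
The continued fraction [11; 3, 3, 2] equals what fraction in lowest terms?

260/23

Fold from the inside: start with 2/1.
  3 + 1/2 = 7/2
  3 + 2/7 = 23/7
  11 + 7/23 = 260/23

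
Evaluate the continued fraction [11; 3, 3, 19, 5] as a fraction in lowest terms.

11018/975

Fold from the inside: start with 5/1.
  19 + 1/5 = 96/5
  3 + 5/96 = 293/96
  3 + 96/293 = 975/293
  11 + 293/975 = 11018/975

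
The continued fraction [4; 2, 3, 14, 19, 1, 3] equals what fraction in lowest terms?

35121/7928

Using pₖ = aₖpₖ₋₁ + pₖ₋₂ and qₖ = aₖqₖ₋₁ + qₖ₋₂:
  k=0: a=4, p=4, q=1
  k=1: a=2, p=9, q=2
  k=2: a=3, p=31, q=7
  k=3: a=14, p=443, q=100
  k=4: a=19, p=8448, q=1907
  k=5: a=1, p=8891, q=2007
  k=6: a=3, p=35121, q=7928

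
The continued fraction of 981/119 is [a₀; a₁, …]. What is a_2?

9

981 = 8·119 + 29   →  a_0 = 8
119 = 4·29 + 3   →  a_1 = 4
29 = 9·3 + 2   →  a_2 = 9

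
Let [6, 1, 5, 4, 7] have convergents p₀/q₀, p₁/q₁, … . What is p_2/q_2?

Using pₖ = aₖpₖ₋₁ + pₖ₋₂, qₖ = aₖqₖ₋₁ + qₖ₋₂ (with p₋₁=1, p₋₂=0, q₋₁=0, q₋₂=1):
  k=0: a=6, p=6, q=1
  k=1: a=1, p=7, q=1
  k=2: a=5, p=41, q=6

41/6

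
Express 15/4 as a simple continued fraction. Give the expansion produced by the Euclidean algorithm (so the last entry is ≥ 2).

[3; 1, 3]

15 = 3*4 + 3
4 = 1*3 + 1
3 = 3*1 + 0  (stop)
So 15/4 = [3; 1, 3].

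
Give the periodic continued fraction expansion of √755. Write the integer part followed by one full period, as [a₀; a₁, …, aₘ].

[27; 2, 10, 2, 54]

a₀ = ⌊√755⌋ = 27.
With m₀=0, d₀=1 and mₖ₊₁ = dₖaₖ − mₖ, dₖ₊₁ = (n − mₖ₊₁²)/dₖ, aₖ₊₁ = ⌊(a₀+mₖ₊₁)/dₖ₊₁⌋:
  k=1: m=27, d=26, a=2
  k=2: m=25, d=5, a=10
  k=3: m=25, d=26, a=2
  k=4: m=27, d=1, a=54
d=1 and a=2a₀=54 at k=4, so the next step gives (m, d) = (27, 26) again — its k=1 value — and the period has length 4.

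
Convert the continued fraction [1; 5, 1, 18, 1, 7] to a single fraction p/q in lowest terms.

1105/946

Fold from the inside: start with 7/1.
  1 + 1/7 = 8/7
  18 + 7/8 = 151/8
  1 + 8/151 = 159/151
  5 + 151/159 = 946/159
  1 + 159/946 = 1105/946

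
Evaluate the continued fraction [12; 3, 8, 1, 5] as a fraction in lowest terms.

Fold from the inside: start with 5/1.
  1 + 1/5 = 6/5
  8 + 5/6 = 53/6
  3 + 6/53 = 165/53
  12 + 53/165 = 2033/165

2033/165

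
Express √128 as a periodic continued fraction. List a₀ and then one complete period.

[11; 3, 5, 3, 22]

a₀ = ⌊√128⌋ = 11.
With m₀=0, d₀=1 and mₖ₊₁ = dₖaₖ − mₖ, dₖ₊₁ = (n − mₖ₊₁²)/dₖ, aₖ₊₁ = ⌊(a₀+mₖ₊₁)/dₖ₊₁⌋:
  k=1: m=11, d=7, a=3
  k=2: m=10, d=4, a=5
  k=3: m=10, d=7, a=3
  k=4: m=11, d=1, a=22
d=1 and a=2a₀=22 at k=4, so the next step gives (m, d) = (11, 7) again — its k=1 value — and the period has length 4.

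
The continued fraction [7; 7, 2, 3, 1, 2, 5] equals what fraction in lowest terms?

7113/997

Using pₖ = aₖpₖ₋₁ + pₖ₋₂ and qₖ = aₖqₖ₋₁ + qₖ₋₂:
  k=0: a=7, p=7, q=1
  k=1: a=7, p=50, q=7
  k=2: a=2, p=107, q=15
  k=3: a=3, p=371, q=52
  k=4: a=1, p=478, q=67
  k=5: a=2, p=1327, q=186
  k=6: a=5, p=7113, q=997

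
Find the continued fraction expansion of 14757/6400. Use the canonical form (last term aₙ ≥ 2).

14757 = 2·6400 + 1957
6400 = 3·1957 + 529
1957 = 3·529 + 370
529 = 1·370 + 159
370 = 2·159 + 52
159 = 3·52 + 3
52 = 17·3 + 1
3 = 3·1 + 0  (stop)
So 14757/6400 = [2; 3, 3, 1, 2, 3, 17, 3].

[2; 3, 3, 1, 2, 3, 17, 3]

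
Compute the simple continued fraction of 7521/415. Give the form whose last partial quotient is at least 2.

[18; 8, 7, 3, 2]

7521 = 18*415 + 51
415 = 8*51 + 7
51 = 7*7 + 2
7 = 3*2 + 1
2 = 2*1 + 0  (stop)
So 7521/415 = [18; 8, 7, 3, 2].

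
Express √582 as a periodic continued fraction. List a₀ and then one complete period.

a₀ = ⌊√582⌋ = 24.
With m₀=0, d₀=1 and mₖ₊₁ = dₖaₖ − mₖ, dₖ₊₁ = (n − mₖ₊₁²)/dₖ, aₖ₊₁ = ⌊(a₀+mₖ₊₁)/dₖ₊₁⌋:
  k=1: m=24, d=6, a=8
  k=2: m=24, d=1, a=48
d=1 and a=2a₀=48 at k=2, so the next step gives (m, d) = (24, 6) again — its k=1 value — and the period has length 2.

[24; 8, 48]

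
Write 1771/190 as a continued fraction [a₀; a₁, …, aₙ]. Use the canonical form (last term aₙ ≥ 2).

1771 = 9*190 + 61
190 = 3*61 + 7
61 = 8*7 + 5
7 = 1*5 + 2
5 = 2*2 + 1
2 = 2*1 + 0  (stop)
So 1771/190 = [9; 3, 8, 1, 2, 2].

[9; 3, 8, 1, 2, 2]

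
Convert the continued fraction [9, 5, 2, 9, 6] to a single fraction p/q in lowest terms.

Using pₖ = aₖpₖ₋₁ + pₖ₋₂ and qₖ = aₖqₖ₋₁ + qₖ₋₂:
  k=0: a=9, p=9, q=1
  k=1: a=5, p=46, q=5
  k=2: a=2, p=101, q=11
  k=3: a=9, p=955, q=104
  k=4: a=6, p=5831, q=635

5831/635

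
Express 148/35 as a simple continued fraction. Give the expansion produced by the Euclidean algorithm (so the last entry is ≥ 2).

148 = 4·35 + 8
35 = 4·8 + 3
8 = 2·3 + 2
3 = 1·2 + 1
2 = 2·1 + 0  (stop)
So 148/35 = [4; 4, 2, 1, 2].

[4; 4, 2, 1, 2]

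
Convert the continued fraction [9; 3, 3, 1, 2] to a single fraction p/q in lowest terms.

335/36

Fold from the inside: start with 2/1.
  1 + 1/2 = 3/2
  3 + 2/3 = 11/3
  3 + 3/11 = 36/11
  9 + 11/36 = 335/36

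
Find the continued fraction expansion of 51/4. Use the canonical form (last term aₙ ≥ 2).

51 = 12·4 + 3
4 = 1·3 + 1
3 = 3·1 + 0  (stop)
So 51/4 = [12; 1, 3].

[12; 1, 3]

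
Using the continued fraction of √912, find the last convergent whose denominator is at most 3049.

√912 = [30; 5, 60, …] (period length 2).
Convergents:
  p_0/q_0 = 30/1
  p_1/q_1 = 151/5
  p_2/q_2 = 9090/301
  p_3/q_3 = 45601/1510
  p_4/q_4 = 2745150/90901
q_3 = 1510 ≤ 3049 < 90901 = q_4, so the answer is 45601/1510.

45601/1510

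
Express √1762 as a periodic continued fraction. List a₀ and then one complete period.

[41; 1, 40, 1, 82]

a₀ = ⌊√1762⌋ = 41.
With m₀=0, d₀=1 and mₖ₊₁ = dₖaₖ − mₖ, dₖ₊₁ = (n − mₖ₊₁²)/dₖ, aₖ₊₁ = ⌊(a₀+mₖ₊₁)/dₖ₊₁⌋:
  k=1: m=41, d=81, a=1
  k=2: m=40, d=2, a=40
  k=3: m=40, d=81, a=1
  k=4: m=41, d=1, a=82
d=1 and a=2a₀=82 at k=4, so the next step gives (m, d) = (41, 81) again — its k=1 value — and the period has length 4.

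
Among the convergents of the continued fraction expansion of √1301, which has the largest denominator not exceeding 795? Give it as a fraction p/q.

15077/418

√1301 = [36; 14, 2, 2, 2, 2, 14, 72, …] (period length 7).
Convergents:
  p_0/q_0 = 36/1
  p_1/q_1 = 505/14
  p_2/q_2 = 1046/29
  p_3/q_3 = 2597/72
  p_4/q_4 = 6240/173
  p_5/q_5 = 15077/418
  p_6/q_6 = 217318/6025
q_5 = 418 ≤ 795 < 6025 = q_6, so the answer is 15077/418.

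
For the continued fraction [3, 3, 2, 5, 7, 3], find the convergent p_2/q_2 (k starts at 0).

23/7

Using pₖ = aₖpₖ₋₁ + pₖ₋₂, qₖ = aₖqₖ₋₁ + qₖ₋₂ (with p₋₁=1, p₋₂=0, q₋₁=0, q₋₂=1):
  k=0: a=3, p=3, q=1
  k=1: a=3, p=10, q=3
  k=2: a=2, p=23, q=7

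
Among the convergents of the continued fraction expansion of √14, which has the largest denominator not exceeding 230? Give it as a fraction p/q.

√14 = [3; 1, 2, 1, 6, …] (period length 4).
Convergents:
  p_0/q_0 = 3/1
  p_1/q_1 = 4/1
  p_2/q_2 = 11/3
  p_3/q_3 = 15/4
  p_4/q_4 = 101/27
  p_5/q_5 = 116/31
  p_6/q_6 = 333/89
  p_7/q_7 = 449/120
  p_8/q_8 = 3027/809
q_7 = 120 ≤ 230 < 809 = q_8, so the answer is 449/120.

449/120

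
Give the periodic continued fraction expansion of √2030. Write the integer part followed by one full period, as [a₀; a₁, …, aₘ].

[45; 18, 90]

a₀ = ⌊√2030⌋ = 45.
With m₀=0, d₀=1 and mₖ₊₁ = dₖaₖ − mₖ, dₖ₊₁ = (n − mₖ₊₁²)/dₖ, aₖ₊₁ = ⌊(a₀+mₖ₊₁)/dₖ₊₁⌋:
  k=1: m=45, d=5, a=18
  k=2: m=45, d=1, a=90
d=1 and a=2a₀=90 at k=2, so the next step gives (m, d) = (45, 5) again — its k=1 value — and the period has length 2.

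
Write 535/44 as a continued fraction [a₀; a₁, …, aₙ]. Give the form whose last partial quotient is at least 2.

[12; 6, 3, 2]

535 = 12·44 + 7
44 = 6·7 + 2
7 = 3·2 + 1
2 = 2·1 + 0  (stop)
So 535/44 = [12; 6, 3, 2].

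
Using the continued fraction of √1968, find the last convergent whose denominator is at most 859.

29767/671

√1968 = [44; 2, 1, 3, 5, 3, 1, 2, 88, …] (period length 8).
Convergents:
  p_0/q_0 = 44/1
  p_1/q_1 = 89/2
  p_2/q_2 = 133/3
  p_3/q_3 = 488/11
  p_4/q_4 = 2573/58
  p_5/q_5 = 8207/185
  p_6/q_6 = 10780/243
  p_7/q_7 = 29767/671
  p_8/q_8 = 2630276/59291
q_7 = 671 ≤ 859 < 59291 = q_8, so the answer is 29767/671.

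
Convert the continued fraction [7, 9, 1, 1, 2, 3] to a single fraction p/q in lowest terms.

Fold from the inside: start with 3/1.
  2 + 1/3 = 7/3
  1 + 3/7 = 10/7
  1 + 7/10 = 17/10
  9 + 10/17 = 163/17
  7 + 17/163 = 1158/163

1158/163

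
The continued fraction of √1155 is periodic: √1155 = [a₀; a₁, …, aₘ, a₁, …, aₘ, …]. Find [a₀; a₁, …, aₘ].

[33; 1, 66]

a₀ = ⌊√1155⌋ = 33.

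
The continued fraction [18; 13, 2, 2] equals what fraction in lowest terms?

Using pₖ = aₖpₖ₋₁ + pₖ₋₂ and qₖ = aₖqₖ₋₁ + qₖ₋₂:
  k=0: a=18, p=18, q=1
  k=1: a=13, p=235, q=13
  k=2: a=2, p=488, q=27
  k=3: a=2, p=1211, q=67

1211/67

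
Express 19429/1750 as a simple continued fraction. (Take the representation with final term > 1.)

[11; 9, 1, 3, 2, 9, 2]

19429 = 11·1750 + 179
1750 = 9·179 + 139
179 = 1·139 + 40
139 = 3·40 + 19
40 = 2·19 + 2
19 = 9·2 + 1
2 = 2·1 + 0  (stop)
So 19429/1750 = [11; 9, 1, 3, 2, 9, 2].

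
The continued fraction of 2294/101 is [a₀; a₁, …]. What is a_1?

1

2294 = 22·101 + 72   →  a_0 = 22
101 = 1·72 + 29   →  a_1 = 1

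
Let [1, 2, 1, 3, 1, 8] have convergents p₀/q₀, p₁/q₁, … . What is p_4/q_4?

19/14

Using pₖ = aₖpₖ₋₁ + pₖ₋₂, qₖ = aₖqₖ₋₁ + qₖ₋₂ (with p₋₁=1, p₋₂=0, q₋₁=0, q₋₂=1):
  k=0: a=1, p=1, q=1
  k=1: a=2, p=3, q=2
  k=2: a=1, p=4, q=3
  k=3: a=3, p=15, q=11
  k=4: a=1, p=19, q=14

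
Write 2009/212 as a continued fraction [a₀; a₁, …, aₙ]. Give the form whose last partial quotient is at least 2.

[9; 2, 10, 10]

2009 = 9*212 + 101
212 = 2*101 + 10
101 = 10*10 + 1
10 = 10*1 + 0  (stop)
So 2009/212 = [9; 2, 10, 10].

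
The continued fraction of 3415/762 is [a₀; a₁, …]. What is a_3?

3415 = 4·762 + 367   →  a_0 = 4
762 = 2·367 + 28   →  a_1 = 2
367 = 13·28 + 3   →  a_2 = 13
28 = 9·3 + 1   →  a_3 = 9

9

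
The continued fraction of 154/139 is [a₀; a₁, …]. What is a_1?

9

154 = 1·139 + 15   →  a_0 = 1
139 = 9·15 + 4   →  a_1 = 9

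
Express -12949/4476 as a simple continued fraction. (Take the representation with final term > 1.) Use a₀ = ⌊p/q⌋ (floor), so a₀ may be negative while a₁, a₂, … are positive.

-12949 = -3·4476 + 479
4476 = 9·479 + 165
479 = 2·165 + 149
165 = 1·149 + 16
149 = 9·16 + 5
16 = 3·5 + 1
5 = 5·1 + 0  (stop)
So -12949/4476 = [-3; 9, 2, 1, 9, 3, 5].

[-3; 9, 2, 1, 9, 3, 5]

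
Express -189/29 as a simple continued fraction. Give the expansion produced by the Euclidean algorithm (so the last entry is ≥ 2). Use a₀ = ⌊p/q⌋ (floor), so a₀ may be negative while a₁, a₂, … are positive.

[-7; 2, 14]

-189 = -7*29 + 14
29 = 2*14 + 1
14 = 14*1 + 0  (stop)
So -189/29 = [-7; 2, 14].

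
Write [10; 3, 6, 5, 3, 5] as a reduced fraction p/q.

17156/1663

Fold from the inside: start with 5/1.
  3 + 1/5 = 16/5
  5 + 5/16 = 85/16
  6 + 16/85 = 526/85
  3 + 85/526 = 1663/526
  10 + 526/1663 = 17156/1663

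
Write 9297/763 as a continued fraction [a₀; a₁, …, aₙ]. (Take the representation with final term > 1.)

[12; 5, 2, 2, 3, 8]

9297 = 12×763 + 141
763 = 5×141 + 58
141 = 2×58 + 25
58 = 2×25 + 8
25 = 3×8 + 1
8 = 8×1 + 0  (stop)
So 9297/763 = [12; 5, 2, 2, 3, 8].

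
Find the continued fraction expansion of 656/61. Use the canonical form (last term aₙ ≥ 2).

656 = 10·61 + 46
61 = 1·46 + 15
46 = 3·15 + 1
15 = 15·1 + 0  (stop)
So 656/61 = [10; 1, 3, 15].

[10; 1, 3, 15]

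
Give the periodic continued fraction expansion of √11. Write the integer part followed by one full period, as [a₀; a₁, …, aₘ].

[3; 3, 6]

a₀ = ⌊√11⌋ = 3.
With m₀=0, d₀=1 and mₖ₊₁ = dₖaₖ − mₖ, dₖ₊₁ = (n − mₖ₊₁²)/dₖ, aₖ₊₁ = ⌊(a₀+mₖ₊₁)/dₖ₊₁⌋:
  k=1: m=3, d=2, a=3
  k=2: m=3, d=1, a=6
d=1 and a=2a₀=6 at k=2, so the next step gives (m, d) = (3, 2) again — its k=1 value — and the period has length 2.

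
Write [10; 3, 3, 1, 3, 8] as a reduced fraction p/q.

4174/405

Fold from the inside: start with 8/1.
  3 + 1/8 = 25/8
  1 + 8/25 = 33/25
  3 + 25/33 = 124/33
  3 + 33/124 = 405/124
  10 + 124/405 = 4174/405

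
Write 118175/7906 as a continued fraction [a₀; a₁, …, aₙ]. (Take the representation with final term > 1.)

118175 = 14*7906 + 7491
7906 = 1*7491 + 415
7491 = 18*415 + 21
415 = 19*21 + 16
21 = 1*16 + 5
16 = 3*5 + 1
5 = 5*1 + 0  (stop)
So 118175/7906 = [14; 1, 18, 19, 1, 3, 5].

[14; 1, 18, 19, 1, 3, 5]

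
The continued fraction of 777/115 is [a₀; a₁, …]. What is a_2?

3

777 = 6·115 + 87   →  a_0 = 6
115 = 1·87 + 28   →  a_1 = 1
87 = 3·28 + 3   →  a_2 = 3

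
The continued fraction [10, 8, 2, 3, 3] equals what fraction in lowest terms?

Fold from the inside: start with 3/1.
  3 + 1/3 = 10/3
  2 + 3/10 = 23/10
  8 + 10/23 = 194/23
  10 + 23/194 = 1963/194

1963/194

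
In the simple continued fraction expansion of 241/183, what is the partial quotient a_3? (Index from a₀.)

2

241 = 1·183 + 58   →  a_0 = 1
183 = 3·58 + 9   →  a_1 = 3
58 = 6·9 + 4   →  a_2 = 6
9 = 2·4 + 1   →  a_3 = 2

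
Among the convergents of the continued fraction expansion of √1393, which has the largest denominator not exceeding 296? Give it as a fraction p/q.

√1393 = [37; 3, 10, 3, 74, …] (period length 4).
Convergents:
  p_0/q_0 = 37/1
  p_1/q_1 = 112/3
  p_2/q_2 = 1157/31
  p_3/q_3 = 3583/96
  p_4/q_4 = 266299/7135
q_3 = 96 ≤ 296 < 7135 = q_4, so the answer is 3583/96.

3583/96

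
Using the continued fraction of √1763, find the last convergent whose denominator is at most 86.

3527/84

√1763 = [41; 1, 82, …] (period length 2).
Convergents:
  p_0/q_0 = 41/1
  p_1/q_1 = 42/1
  p_2/q_2 = 3485/83
  p_3/q_3 = 3527/84
  p_4/q_4 = 292699/6971
q_3 = 84 ≤ 86 < 6971 = q_4, so the answer is 3527/84.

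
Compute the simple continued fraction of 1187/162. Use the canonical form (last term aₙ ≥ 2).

[7; 3, 17, 1, 2]

1187 = 7·162 + 53
162 = 3·53 + 3
53 = 17·3 + 2
3 = 1·2 + 1
2 = 2·1 + 0  (stop)
So 1187/162 = [7; 3, 17, 1, 2].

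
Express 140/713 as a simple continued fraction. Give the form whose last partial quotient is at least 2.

[0; 5, 10, 1, 3, 3]

140 = 0*713 + 140
713 = 5*140 + 13
140 = 10*13 + 10
13 = 1*10 + 3
10 = 3*3 + 1
3 = 3*1 + 0  (stop)
So 140/713 = [0; 5, 10, 1, 3, 3].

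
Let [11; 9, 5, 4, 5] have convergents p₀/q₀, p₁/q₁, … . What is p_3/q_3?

2144/193

Using pₖ = aₖpₖ₋₁ + pₖ₋₂, qₖ = aₖqₖ₋₁ + qₖ₋₂ (with p₋₁=1, p₋₂=0, q₋₁=0, q₋₂=1):
  k=0: a=11, p=11, q=1
  k=1: a=9, p=100, q=9
  k=2: a=5, p=511, q=46
  k=3: a=4, p=2144, q=193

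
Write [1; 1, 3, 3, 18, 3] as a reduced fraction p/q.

Using pₖ = aₖpₖ₋₁ + pₖ₋₂ and qₖ = aₖqₖ₋₁ + qₖ₋₂:
  k=0: a=1, p=1, q=1
  k=1: a=1, p=2, q=1
  k=2: a=3, p=7, q=4
  k=3: a=3, p=23, q=13
  k=4: a=18, p=421, q=238
  k=5: a=3, p=1286, q=727

1286/727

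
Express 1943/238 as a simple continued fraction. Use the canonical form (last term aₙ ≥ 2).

1943 = 8*238 + 39
238 = 6*39 + 4
39 = 9*4 + 3
4 = 1*3 + 1
3 = 3*1 + 0  (stop)
So 1943/238 = [8; 6, 9, 1, 3].

[8; 6, 9, 1, 3]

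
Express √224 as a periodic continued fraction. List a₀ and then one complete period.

a₀ = ⌊√224⌋ = 14.
With m₀=0, d₀=1 and mₖ₊₁ = dₖaₖ − mₖ, dₖ₊₁ = (n − mₖ₊₁²)/dₖ, aₖ₊₁ = ⌊(a₀+mₖ₊₁)/dₖ₊₁⌋:
  k=1: m=14, d=28, a=1
  k=2: m=14, d=1, a=28
d=1 and a=2a₀=28 at k=2, so the next step gives (m, d) = (14, 28) again — its k=1 value — and the period has length 2.

[14; 1, 28]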